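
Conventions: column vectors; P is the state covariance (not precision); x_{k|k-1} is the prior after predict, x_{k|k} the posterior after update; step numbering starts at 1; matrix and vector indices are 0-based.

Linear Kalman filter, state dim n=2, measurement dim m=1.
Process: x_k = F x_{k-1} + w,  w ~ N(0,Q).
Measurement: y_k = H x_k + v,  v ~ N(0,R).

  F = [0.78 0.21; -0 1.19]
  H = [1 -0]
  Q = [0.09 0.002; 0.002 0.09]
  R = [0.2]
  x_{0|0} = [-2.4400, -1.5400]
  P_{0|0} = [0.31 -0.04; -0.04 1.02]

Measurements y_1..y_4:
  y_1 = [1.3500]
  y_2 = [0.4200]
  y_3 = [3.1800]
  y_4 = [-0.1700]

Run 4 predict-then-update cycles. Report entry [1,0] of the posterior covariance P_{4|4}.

P_post[1,0] = 0.2568

step 1: x^-=[-2.2266, -1.8326]  P^-=[0.3105 0.2198; 0.2198 1.5344]  S=[0.5105]  K=[0.6082; 0.4305]  nu=[3.5766]  x^+=[-0.0513, -0.2928]  P^+=[0.1216 0.0861; 0.0861 1.4398]
step 2: x^-=[-0.1015, -0.3485]  P^-=[0.2557 0.4417; 0.4417 2.1289]  S=[0.4557]  K=[0.5611; 0.9693]  nu=[0.5215]  x^+=[0.1911, 0.1570]  P^+=[0.1122 0.1939; 0.1939 1.7007]
step 3: x^-=[0.1821, 0.1869]  P^-=[0.2968 0.6070; 0.6070 2.4984]  S=[0.4968]  K=[0.5974; 1.2218]  nu=[2.9979]  x^+=[1.9731, 3.8496]  P^+=[0.1195 0.2444; 0.2444 1.7569]
step 4: x^-=[2.3474, 4.5810]  P^-=[0.3202 0.6678; 0.6678 2.5779]  S=[0.5202]  K=[0.6155; 1.2838]  nu=[-2.5174]  x^+=[0.7978, 1.3493]  P^+=[0.1231 0.2568; 0.2568 1.7205]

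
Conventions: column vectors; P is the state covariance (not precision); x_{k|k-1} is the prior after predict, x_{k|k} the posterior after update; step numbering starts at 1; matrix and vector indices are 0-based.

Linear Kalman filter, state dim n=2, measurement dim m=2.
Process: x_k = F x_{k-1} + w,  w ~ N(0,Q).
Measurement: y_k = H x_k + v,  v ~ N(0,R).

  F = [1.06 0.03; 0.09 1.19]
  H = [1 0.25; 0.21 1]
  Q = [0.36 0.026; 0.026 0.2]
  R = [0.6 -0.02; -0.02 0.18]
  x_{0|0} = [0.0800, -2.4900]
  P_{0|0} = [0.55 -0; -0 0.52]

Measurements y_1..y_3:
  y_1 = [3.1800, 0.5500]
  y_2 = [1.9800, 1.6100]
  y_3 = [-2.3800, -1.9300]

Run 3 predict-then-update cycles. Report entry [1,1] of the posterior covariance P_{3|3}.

P_post[1,1] = 0.1377

step 1: x^-=[0.0101, -2.9559]  P^-=[0.9784 0.0970; 0.0970 0.9408]  S=[1.6858 0.5228; 0.5228 1.2047]  K=[0.5973 -0.0081; -0.0582 0.8231]  nu=[3.9089, 3.5038]  x^+=[2.3165, -0.2994]  P^+=[0.3820 -0.0936; -0.0936 0.1690]
step 2: x^-=[2.4465, -0.1477]  P^-=[0.7834 -0.0499; -0.0499 0.4223]  S=[1.3848 0.1976; 0.1976 0.6159]  K=[0.5556 0.0079; -0.0578 0.6872]  nu=[-0.4296, 1.2440]  x^+=[2.2177, 0.7320]  P^+=[0.3542 -0.0841; -0.0841 0.1425]
step 3: x^-=[2.3727, 1.0707]  P^-=[0.7528 -0.0414; -0.0414 0.3867]  S=[1.3562 0.1912; 0.1912 0.5825]  K=[0.5444 0.0217; -0.0532 0.6664]  nu=[-5.0204, -3.4989]  x^+=[-0.4359, -0.9939]  P^+=[0.3461 -0.0797; -0.0797 0.1377]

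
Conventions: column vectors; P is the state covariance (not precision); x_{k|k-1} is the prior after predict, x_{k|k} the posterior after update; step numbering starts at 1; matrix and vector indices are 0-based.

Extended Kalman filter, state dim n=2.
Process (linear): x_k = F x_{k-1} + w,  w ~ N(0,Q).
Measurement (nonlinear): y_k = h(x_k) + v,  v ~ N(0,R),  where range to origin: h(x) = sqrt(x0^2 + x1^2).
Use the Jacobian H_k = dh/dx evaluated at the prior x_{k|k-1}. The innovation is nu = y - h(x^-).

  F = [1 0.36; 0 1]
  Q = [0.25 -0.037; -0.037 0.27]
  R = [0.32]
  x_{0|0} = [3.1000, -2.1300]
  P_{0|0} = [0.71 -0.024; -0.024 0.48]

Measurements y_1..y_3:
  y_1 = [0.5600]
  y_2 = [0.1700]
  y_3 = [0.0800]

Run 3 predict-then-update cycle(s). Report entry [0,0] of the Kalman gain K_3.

K[0,0] = 0.8811

step 1: x^-=[2.3332, -2.1300]  P^-=[1.0049 0.1118; 0.1118 0.7500]  H_jac=[0.7385 -0.6742]  S=[1.0977]  K=[0.6074; -0.3854]  nu=[-2.5992]  x^+=[0.7543, -1.1282]  P^+=[0.5999 0.3688; 0.3688 0.5869]
step 2: x^-=[0.3482, -1.1282]  P^-=[1.1915 0.5431; 0.5431 0.8569]  H_jac=[0.2949 -0.9555]  S=[0.9000]  K=[-0.1862; -0.7319]  nu=[-1.0107]  x^+=[0.5364, -0.3885]  P^+=[1.1603 0.4204; 0.4204 0.3749]
step 3: x^-=[0.3965, -0.3885]  P^-=[1.7616 0.5184; 0.5184 0.6449]  H_jac=[0.7143 -0.6998]  S=[1.0164]  K=[0.8811; -0.0797]  nu=[-0.4751]  x^+=[-0.0221, -0.3506]  P^+=[0.9725 0.5897; 0.5897 0.6384]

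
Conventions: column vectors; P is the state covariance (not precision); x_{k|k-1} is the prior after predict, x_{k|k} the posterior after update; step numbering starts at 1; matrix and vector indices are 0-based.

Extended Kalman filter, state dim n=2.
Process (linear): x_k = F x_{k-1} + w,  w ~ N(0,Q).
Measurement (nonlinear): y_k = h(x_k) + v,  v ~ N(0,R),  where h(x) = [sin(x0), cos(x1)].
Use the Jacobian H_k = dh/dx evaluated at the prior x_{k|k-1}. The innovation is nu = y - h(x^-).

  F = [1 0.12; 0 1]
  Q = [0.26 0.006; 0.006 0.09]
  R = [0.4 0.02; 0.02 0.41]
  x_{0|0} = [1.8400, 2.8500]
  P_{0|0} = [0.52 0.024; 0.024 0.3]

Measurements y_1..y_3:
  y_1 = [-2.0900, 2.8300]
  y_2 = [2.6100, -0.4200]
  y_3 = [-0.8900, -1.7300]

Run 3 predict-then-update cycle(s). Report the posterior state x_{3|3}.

x_post = [3.7769, 2.6004]

step 1: x^-=[2.1820, 2.8500]  P^-=[0.7901 0.0660; 0.0660 0.3900]  H_jac=[-0.5739 0.0000; 0.0000 -0.2875]  S=[0.6602 0.0309; 0.0309 0.4422]  K=[-0.6870 0.0051; -0.0457 -0.2503]  nu=[-2.9090, 3.7878]  x^+=[4.1997, 2.0346]  P^+=[0.4787 0.0405; 0.0405 0.3602]
step 2: x^-=[4.4439, 2.0346]  P^-=[0.7536 0.0898; 0.0898 0.4502]  H_jac=[-0.2653 0.0000; 0.0000 -0.8944]  S=[0.4530 0.0413; 0.0413 0.7701]  K=[-0.4339 -0.0810; -0.0049 -0.5226]  nu=[3.5742, 0.0274]  x^+=[2.8907, 2.0027]  P^+=[0.6603 0.0468; 0.0468 0.2397]
step 3: x^-=[3.1310, 2.0027]  P^-=[0.9350 0.0816; 0.0816 0.3297]  H_jac=[-0.9999 0.0000; 0.0000 -0.9082]  S=[1.3349 0.0941; 0.0941 0.6819]  K=[-0.6995 -0.0121; -0.0305 -0.4349]  nu=[-0.9006, -1.3114]  x^+=[3.7769, 2.6004]  P^+=[0.2801 0.0209; 0.0209 0.1970]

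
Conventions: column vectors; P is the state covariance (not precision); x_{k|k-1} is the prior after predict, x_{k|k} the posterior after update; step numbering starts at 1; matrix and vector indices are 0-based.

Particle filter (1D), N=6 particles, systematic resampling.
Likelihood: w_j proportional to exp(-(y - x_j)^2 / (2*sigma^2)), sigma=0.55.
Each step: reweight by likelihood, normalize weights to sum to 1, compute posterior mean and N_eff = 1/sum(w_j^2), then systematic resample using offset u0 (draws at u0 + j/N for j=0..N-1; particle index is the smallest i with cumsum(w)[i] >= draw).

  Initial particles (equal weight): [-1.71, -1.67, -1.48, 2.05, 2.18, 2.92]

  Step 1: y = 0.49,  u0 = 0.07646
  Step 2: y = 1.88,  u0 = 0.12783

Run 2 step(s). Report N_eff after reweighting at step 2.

N_eff = 4.9881

step 1: w=[0.0115, 0.0153, 0.0559, 0.6113, 0.3041, 0.0020]  mean=1.7941  Neff=2.1291  idx=[2, 3, 3, 3, 4, 4]
step 2: w=[0.0000, 0.2080, 0.2080, 0.2080, 0.1880, 0.1880]  mean=2.0989  Neff=4.9881  idx=[1, 2, 3, 4, 4, 5]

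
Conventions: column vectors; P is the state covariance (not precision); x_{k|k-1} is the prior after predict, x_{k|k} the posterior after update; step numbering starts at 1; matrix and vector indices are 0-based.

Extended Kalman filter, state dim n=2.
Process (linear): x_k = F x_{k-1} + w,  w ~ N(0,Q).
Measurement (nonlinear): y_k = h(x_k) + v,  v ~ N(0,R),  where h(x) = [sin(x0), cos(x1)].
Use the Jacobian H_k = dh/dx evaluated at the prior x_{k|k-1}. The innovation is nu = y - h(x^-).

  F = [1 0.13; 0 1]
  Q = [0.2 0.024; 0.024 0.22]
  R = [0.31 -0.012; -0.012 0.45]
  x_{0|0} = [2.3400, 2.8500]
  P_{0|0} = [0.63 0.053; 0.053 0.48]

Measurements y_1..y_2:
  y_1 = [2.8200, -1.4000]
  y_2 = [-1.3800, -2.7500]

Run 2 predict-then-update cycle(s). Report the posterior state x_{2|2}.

x_post = [0.4218, 3.5795]

step 1: x^-=[2.7105, 2.8500]  P^-=[0.8519 0.1394; 0.1394 0.7000]  H_jac=[-0.9085 0.0000; 0.0000 -0.2875]  S=[1.0131 0.0244; 0.0244 0.5079]  K=[-0.7629 -0.0422; -0.1156 -0.3907]  nu=[2.4021, -0.4422]  x^+=[0.8966, 2.7451]  P^+=[0.2598 0.0343; 0.0343 0.6067]
step 2: x^-=[1.2535, 2.7451]  P^-=[0.4789 0.1372; 0.1372 0.8267]  H_jac=[0.3120 0.0000; 0.0000 -0.3862]  S=[0.3566 -0.0285; -0.0285 0.5733]  K=[0.4133 -0.0718; 0.0758 -0.5531]  nu=[-2.3301, -1.8276]  x^+=[0.4218, 3.5795]  P^+=[0.4134 0.0965; 0.0965 0.6469]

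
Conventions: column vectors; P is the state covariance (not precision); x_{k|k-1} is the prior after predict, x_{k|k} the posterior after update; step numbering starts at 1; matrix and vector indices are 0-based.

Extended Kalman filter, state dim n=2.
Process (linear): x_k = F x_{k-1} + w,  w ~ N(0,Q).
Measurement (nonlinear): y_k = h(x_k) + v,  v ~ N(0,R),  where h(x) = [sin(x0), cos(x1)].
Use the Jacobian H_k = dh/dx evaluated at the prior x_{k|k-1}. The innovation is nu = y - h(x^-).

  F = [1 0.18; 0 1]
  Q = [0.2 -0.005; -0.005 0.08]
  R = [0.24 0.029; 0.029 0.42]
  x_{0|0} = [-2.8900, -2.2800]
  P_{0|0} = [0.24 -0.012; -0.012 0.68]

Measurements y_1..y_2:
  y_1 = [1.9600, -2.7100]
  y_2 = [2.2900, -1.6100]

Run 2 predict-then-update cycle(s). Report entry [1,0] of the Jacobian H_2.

H_jac[1,0] = 0.0000

step 1: x^-=[-3.3004, -2.2800]  P^-=[0.4577 0.1054; 0.1054 0.7600]  H_jac=[-0.9874 0.0000; 0.0000 0.7589]  S=[0.6863 -0.0500; -0.0500 0.8577]  K=[-0.6546 0.0551; -0.1031 0.6664]  nu=[1.8019, -2.0588]  x^+=[-4.5933, -3.8379]  P^+=[0.1575 0.0055; 0.0055 0.3649]
step 2: x^-=[-5.2841, -3.8379]  P^-=[0.3713 0.0662; 0.0662 0.4449]  H_jac=[0.5411 0.0000; 0.0000 -0.6414]  S=[0.3487 0.0060; 0.0060 0.6030]  K=[0.5774 -0.0762; 0.1109 -0.4743]  nu=[1.4490, -0.8428]  x^+=[-4.3832, -3.2774]  P^+=[0.2520 0.0238; 0.0238 0.3056]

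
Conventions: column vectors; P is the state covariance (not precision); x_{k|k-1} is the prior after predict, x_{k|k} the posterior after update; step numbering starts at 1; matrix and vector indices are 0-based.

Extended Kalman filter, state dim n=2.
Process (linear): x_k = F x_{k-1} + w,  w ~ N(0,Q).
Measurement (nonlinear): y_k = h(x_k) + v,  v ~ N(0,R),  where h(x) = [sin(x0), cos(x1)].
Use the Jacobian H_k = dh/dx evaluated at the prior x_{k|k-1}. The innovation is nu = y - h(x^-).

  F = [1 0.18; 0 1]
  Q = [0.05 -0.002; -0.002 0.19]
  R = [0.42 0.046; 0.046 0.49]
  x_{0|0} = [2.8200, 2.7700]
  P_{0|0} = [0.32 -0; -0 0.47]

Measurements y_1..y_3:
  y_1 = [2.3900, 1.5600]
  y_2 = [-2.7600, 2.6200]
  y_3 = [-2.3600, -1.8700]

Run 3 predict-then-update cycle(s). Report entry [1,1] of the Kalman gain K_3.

K[1,1] = -0.0772

step 1: x^-=[3.3186, 2.7700]  P^-=[0.3852 0.0826; 0.0826 0.6600]  H_jac=[-0.9844 0.0000; 0.0000 -0.3631]  S=[0.7933 0.0755; 0.0755 0.5770]  K=[-0.4790 0.0107; -0.0638 -0.4070]  nu=[2.5661, 2.4918]  x^+=[2.1160, 1.5923]  P^+=[0.2039 0.0462; 0.0462 0.5573]
step 2: x^-=[2.4027, 1.5923]  P^-=[0.2886 0.1445; 0.1445 0.7473]  H_jac=[-0.7392 0.0000; 0.0000 -0.9998]  S=[0.5777 0.1528; 0.1528 1.2369]  K=[-0.3498 -0.0736; -0.0260 -0.6008]  nu=[-3.4335, 2.6415]  x^+=[3.4093, 0.0947]  P^+=[0.2033 0.0522; 0.0522 0.2957]
step 3: x^-=[3.4263, 0.0947]  P^-=[0.2817 0.1034; 0.1034 0.4857]  H_jac=[-0.9597 0.0000; 0.0000 -0.0945]  S=[0.6795 0.0554; 0.0554 0.4943]  K=[-0.3999 0.0250; -0.1397 -0.0772]  nu=[-2.0791, -2.8655]  x^+=[4.1861, 0.6064]  P^+=[0.1738 0.0649; 0.0649 0.4682]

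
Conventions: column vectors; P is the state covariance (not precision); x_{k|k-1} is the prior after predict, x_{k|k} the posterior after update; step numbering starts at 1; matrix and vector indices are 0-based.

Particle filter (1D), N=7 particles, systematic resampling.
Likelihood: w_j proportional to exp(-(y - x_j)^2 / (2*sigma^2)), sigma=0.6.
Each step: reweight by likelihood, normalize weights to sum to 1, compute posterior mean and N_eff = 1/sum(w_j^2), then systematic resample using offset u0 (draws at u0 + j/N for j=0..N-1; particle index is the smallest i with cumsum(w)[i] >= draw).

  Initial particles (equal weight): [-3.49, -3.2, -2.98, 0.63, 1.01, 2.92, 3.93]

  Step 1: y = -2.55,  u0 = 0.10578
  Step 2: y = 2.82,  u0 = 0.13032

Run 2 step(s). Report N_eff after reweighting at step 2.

step 1: w=[0.1806, 0.3427, 0.4767, 0.0000, 0.0000, 0.0000, 0.0000]  mean=-3.1475  Neff=2.6505  idx=[0, 1, 1, 2, 2, 2, 2]
step 2: w=[0.0000, 0.0067, 0.0067, 0.2467, 0.2467, 0.2467, 0.2467]  mean=-2.9830  Neff=4.1076  idx=[3, 4, 4, 5, 5, 6, 6]

N_eff = 4.1076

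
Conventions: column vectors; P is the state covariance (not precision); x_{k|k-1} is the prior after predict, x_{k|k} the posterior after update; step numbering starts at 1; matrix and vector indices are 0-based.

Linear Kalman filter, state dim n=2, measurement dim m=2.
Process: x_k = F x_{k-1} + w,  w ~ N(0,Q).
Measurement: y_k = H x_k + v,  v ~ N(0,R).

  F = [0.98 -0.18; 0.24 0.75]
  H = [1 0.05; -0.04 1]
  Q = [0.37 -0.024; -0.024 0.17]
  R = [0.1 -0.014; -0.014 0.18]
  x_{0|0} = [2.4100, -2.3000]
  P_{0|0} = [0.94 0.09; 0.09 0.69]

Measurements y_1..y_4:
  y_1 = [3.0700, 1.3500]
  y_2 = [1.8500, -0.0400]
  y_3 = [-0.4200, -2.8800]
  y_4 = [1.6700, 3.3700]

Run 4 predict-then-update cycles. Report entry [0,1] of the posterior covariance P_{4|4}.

P_post[0,1] = -0.0107

step 1: x^-=[2.7758, -1.1466]  P^-=[1.2634 0.1662; 0.1662 0.6447]  S=[1.3816 0.1336; 0.1336 0.8134]  K=[0.9213 -0.0091; 0.0689 0.7731]  nu=[0.3515, 2.6076]  x^+=[3.0760, 0.8935]  P^+=[0.0928 -0.0108; -0.0108 0.1378]
step 2: x^-=[2.8536, 1.4084]  P^-=[0.4674 -0.0283; -0.0283 0.2489]  S=[0.5652 -0.0485; -0.0485 0.4319]  K=[0.8231 -0.0164; 0.0219 0.5814]  nu=[-1.0740, -1.3342]  x^+=[1.9915, 0.6092]  P^+=[0.0831 -0.0111; -0.0111 0.1039]
step 3: x^-=[1.8420, 0.9348]  P^-=[0.4571 -0.0262; -0.0262 0.2292]  S=[0.5551 -0.0470; -0.0470 0.4120]  K=[0.8199 -0.0145; 0.0209 0.5612]  nu=[-2.3087, -3.7412]  x^+=[0.0032, -1.2131]  P^+=[0.0827 -0.0108; -0.0108 0.1003]
step 4: x^-=[0.2215, -0.9091]  P^-=[0.4565 -0.0255; -0.0255 0.2273]  S=[0.5545 -0.0464; -0.0464 0.4101]  K=[0.8198 -0.0141; 0.0212 0.5592]  nu=[1.4940, 4.2879]  x^+=[1.3858, 1.5204]  P^+=[0.0827 -0.0107; -0.0107 0.0999]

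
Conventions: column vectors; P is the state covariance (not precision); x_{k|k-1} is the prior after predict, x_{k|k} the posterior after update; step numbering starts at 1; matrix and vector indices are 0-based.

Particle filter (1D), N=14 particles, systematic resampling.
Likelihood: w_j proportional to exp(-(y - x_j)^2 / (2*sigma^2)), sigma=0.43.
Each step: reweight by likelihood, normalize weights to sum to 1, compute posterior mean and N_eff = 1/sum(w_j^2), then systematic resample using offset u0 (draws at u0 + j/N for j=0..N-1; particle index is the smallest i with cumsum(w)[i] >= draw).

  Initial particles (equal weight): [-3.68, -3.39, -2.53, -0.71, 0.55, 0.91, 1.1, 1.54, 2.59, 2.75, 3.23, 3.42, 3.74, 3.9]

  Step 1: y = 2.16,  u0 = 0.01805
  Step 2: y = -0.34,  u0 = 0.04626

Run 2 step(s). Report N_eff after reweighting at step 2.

step 1: w=[0.0000, 0.0000, 0.0000, 0.0000, 0.0006, 0.0099, 0.0325, 0.2399, 0.4115, 0.2647, 0.0307, 0.0093, 0.0008, 0.0002]  mean=2.3426  Neff=3.3435  idx=[6, 7, 7, 7, 8, 8, 8, 8, 8, 8, 9, 9, 9, 9]
step 2: w=[0.9454, 0.0182, 0.0182, 0.0182, 0.0000, 0.0000, 0.0000, 0.0000, 0.0000, 0.0000, 0.0000, 0.0000, 0.0000, 0.0000]  mean=1.1240  Neff=1.1176  idx=[0, 0, 0, 0, 0, 0, 0, 0, 0, 0, 0, 0, 0, 2]

N_eff = 1.1176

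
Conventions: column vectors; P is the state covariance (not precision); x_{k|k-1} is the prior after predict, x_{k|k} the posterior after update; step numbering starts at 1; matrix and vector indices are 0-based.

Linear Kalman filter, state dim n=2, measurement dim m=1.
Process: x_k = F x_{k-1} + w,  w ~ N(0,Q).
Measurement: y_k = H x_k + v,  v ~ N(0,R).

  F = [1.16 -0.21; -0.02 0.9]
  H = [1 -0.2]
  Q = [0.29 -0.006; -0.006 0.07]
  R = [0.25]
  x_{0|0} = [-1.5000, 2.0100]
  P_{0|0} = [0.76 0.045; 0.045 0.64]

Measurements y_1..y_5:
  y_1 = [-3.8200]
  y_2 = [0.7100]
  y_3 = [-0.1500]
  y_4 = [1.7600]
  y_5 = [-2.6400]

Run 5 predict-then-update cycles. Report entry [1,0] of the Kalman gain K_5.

K[1,0] = -0.1546

step 1: x^-=[-2.1621, 1.8390]  P^-=[1.3190 -0.0974; -0.0974 0.5871]  S=[1.6314]  K=[0.8204; -0.1317]  nu=[-1.2901]  x^+=[-3.2205, 2.0089]  P^+=[0.2209 0.0788; 0.0788 0.5588]
step 2: x^-=[-4.1577, 1.8724]  P^-=[0.5734 -0.0341; -0.0341 0.5199]  S=[0.8579]  K=[0.6764; -0.1609]  nu=[5.2422]  x^+=[-0.6119, 1.0287]  P^+=[0.1810 0.0593; 0.0593 0.4976]
step 3: x^-=[-0.9259, 0.9381]  P^-=[0.5266 -0.0421; -0.0421 0.4710]  S=[0.8122]  K=[0.6586; -0.1678]  nu=[0.9635]  x^+=[-0.2913, 0.7764]  P^+=[0.1742 0.0477; 0.0477 0.4482]
step 4: x^-=[-0.5009, 0.7046]  P^-=[0.5209 -0.0448; -0.0448 0.4314]  S=[0.8061]  K=[0.6574; -0.1626]  nu=[2.4018]  x^+=[1.0779, 0.3141]  P^+=[0.1726 0.0414; 0.0414 0.4101]
step 5: x^-=[1.1844, 0.2611]  P^-=[0.5202 -0.0441; -0.0441 0.4007]  S=[0.8039]  K=[0.6581; -0.1546]  nu=[-3.7722]  x^+=[-1.2980, 0.8444]  P^+=[0.1721 0.0377; 0.0377 0.3815]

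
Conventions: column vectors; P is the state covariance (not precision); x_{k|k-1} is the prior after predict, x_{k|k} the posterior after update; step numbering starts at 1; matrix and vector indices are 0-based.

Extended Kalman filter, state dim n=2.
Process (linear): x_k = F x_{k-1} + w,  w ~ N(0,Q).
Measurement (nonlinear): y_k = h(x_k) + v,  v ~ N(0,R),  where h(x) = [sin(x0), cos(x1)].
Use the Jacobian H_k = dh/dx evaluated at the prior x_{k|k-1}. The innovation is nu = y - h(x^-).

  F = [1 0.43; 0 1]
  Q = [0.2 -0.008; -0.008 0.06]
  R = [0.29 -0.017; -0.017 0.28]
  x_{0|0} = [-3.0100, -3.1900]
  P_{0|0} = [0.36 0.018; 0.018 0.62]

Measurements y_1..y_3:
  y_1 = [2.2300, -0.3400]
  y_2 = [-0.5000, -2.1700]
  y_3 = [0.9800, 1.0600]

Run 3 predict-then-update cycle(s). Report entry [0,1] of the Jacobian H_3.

H_jac[0,1] = 0.0000

step 1: x^-=[-4.3817, -3.1900]  P^-=[0.6901 0.2766; 0.2766 0.6800]  H_jac=[-0.3247 0.0000; 0.0000 -0.0484]  S=[0.3628 -0.0127; -0.0127 0.2816]  K=[-0.6203 -0.0754; -0.2520 -0.1282]  nu=[1.2842, 0.6588]  x^+=[-5.2280, -3.5981]  P^+=[0.5501 0.2184; 0.2184 0.6531]
step 2: x^-=[-6.7752, -3.5981]  P^-=[1.0587 0.4913; 0.4913 0.7131]  H_jac=[0.8814 0.0000; 0.0000 -0.4408]  S=[1.1124 -0.2079; -0.2079 0.4186]  K=[0.8180 -0.1111; 0.2743 -0.6148]  nu=[-0.0276, -1.2724]  x^+=[-6.6564, -2.8234]  P^+=[0.2713 0.1021; 0.1021 0.4011]
step 3: x^-=[-7.8705, -2.8234]  P^-=[0.6333 0.2666; 0.2666 0.4611]  H_jac=[-0.0165 0.0000; 0.0000 0.3128]  S=[0.2902 -0.0184; -0.0184 0.3251]  K=[-0.0198 0.2554; 0.0130 0.4444]  nu=[1.9799, 2.0098]  x^+=[-7.3963, -1.9045]  P^+=[0.6118 0.2297; 0.2297 0.3970]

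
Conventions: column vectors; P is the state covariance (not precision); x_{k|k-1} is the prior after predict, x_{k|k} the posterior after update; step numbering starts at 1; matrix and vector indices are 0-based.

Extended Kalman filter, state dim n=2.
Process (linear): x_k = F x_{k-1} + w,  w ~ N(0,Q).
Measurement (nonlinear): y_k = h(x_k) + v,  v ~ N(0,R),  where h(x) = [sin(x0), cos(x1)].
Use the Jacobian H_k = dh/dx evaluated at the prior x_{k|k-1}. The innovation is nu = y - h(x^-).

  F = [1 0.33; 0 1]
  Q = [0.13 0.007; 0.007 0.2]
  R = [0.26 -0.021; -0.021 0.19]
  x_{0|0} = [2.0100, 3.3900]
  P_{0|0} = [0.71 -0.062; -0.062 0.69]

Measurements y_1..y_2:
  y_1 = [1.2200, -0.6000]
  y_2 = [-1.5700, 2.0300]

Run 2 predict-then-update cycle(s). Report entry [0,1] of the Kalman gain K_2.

step 1: x^-=[3.1287, 3.3900]  P^-=[0.8742 0.1727; 0.1727 0.8900]  H_jac=[-0.9999 0.0000; 0.0000 0.2459]  S=[1.1341 -0.0635; -0.0635 0.2438]  K=[-0.7723 -0.0269; -0.1036 0.8706]  nu=[1.2071, 0.3693]  x^+=[2.1865, 3.5865]  P^+=[0.2003 0.0452; 0.0452 0.6816]
step 2: x^-=[3.3701, 3.5865]  P^-=[0.4343 0.2771; 0.2771 0.8816]  H_jac=[-0.9740 0.0000; 0.0000 0.4304]  S=[0.6720 -0.1372; -0.1372 0.3533]  K=[-0.6088 0.1012; -0.1982 0.9970]  nu=[-1.3435, 2.9326]  x^+=[4.4849, 6.7767]  P^+=[0.1647 0.0744; 0.0744 0.4498]

K[0,1] = 0.1012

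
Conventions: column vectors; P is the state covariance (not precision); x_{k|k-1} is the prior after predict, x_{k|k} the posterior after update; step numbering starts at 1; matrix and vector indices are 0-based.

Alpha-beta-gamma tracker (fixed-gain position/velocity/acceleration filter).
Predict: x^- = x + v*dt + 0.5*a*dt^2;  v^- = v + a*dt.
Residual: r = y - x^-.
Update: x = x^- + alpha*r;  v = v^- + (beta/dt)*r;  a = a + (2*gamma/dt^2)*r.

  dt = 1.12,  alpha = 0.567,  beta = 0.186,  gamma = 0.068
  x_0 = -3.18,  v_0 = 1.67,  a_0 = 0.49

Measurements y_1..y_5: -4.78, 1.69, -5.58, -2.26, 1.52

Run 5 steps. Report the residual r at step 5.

resid = 3.1886

step 1: x_pred=-1.0023  r=-3.7777  x^+=-3.1442  v^+=1.5914  a^+=0.0804
step 2: x_pred=-1.3114  r=3.0014  x^+=0.3904  v^+=2.1800  a^+=0.4058
step 3: x_pred=3.0865  r=-8.6665  x^+=-1.8274  v^+=1.1952  a^+=-0.5338
step 4: x_pred=-0.8235  r=-1.4365  x^+=-1.6380  v^+=0.3588  a^+=-0.6895
step 5: x_pred=-1.6686  r=3.1886  x^+=0.1394  v^+=0.1161  a^+=-0.3438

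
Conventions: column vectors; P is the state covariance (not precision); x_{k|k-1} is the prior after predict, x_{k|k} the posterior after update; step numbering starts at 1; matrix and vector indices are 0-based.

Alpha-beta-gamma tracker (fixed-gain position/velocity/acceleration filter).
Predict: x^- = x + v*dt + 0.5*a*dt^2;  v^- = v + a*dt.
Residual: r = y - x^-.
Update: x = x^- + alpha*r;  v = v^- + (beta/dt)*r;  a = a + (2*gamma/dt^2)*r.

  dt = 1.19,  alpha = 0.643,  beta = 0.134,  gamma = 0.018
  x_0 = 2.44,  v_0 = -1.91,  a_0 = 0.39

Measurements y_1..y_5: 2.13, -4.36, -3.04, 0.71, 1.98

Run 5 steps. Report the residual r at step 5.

step 1: x_pred=0.4432  r=1.6868  x^+=1.5278  v^+=-1.2560  a^+=0.4329
step 2: x_pred=0.3397  r=-4.6997  x^+=-2.6822  v^+=-1.2700  a^+=0.3134
step 3: x_pred=-3.9716  r=0.9316  x^+=-3.3726  v^+=-0.7922  a^+=0.3371
step 4: x_pred=-4.0766  r=4.7866  x^+=-0.9988  v^+=0.1479  a^+=0.4588
step 5: x_pred=-0.4979  r=2.4779  x^+=1.0954  v^+=0.9729  a^+=0.5218

resid = 2.4779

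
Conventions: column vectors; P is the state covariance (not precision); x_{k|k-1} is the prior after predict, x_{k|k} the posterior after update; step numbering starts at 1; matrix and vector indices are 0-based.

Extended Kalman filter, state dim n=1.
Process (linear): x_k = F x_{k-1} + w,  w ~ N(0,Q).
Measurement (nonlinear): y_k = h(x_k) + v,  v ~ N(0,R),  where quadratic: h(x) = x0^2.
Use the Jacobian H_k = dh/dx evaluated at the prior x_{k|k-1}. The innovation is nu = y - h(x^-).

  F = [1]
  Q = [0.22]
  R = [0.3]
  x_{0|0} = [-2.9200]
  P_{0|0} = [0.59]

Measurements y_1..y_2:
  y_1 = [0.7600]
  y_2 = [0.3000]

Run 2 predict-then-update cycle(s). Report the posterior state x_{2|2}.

x_post = [-0.9758]

step 1: x^-=[-2.9200]  P^-=[0.8100]  H_jac=[-5.8400]  S=[27.9255]  K=[-0.1694]  nu=[-7.7664]  x^+=[-1.6044]  P^+=[0.0087]
step 2: x^-=[-1.6044]  P^-=[0.2287]  H_jac=[-3.2088]  S=[2.6549]  K=[-0.2764]  nu=[-2.2742]  x^+=[-0.9758]  P^+=[0.0258]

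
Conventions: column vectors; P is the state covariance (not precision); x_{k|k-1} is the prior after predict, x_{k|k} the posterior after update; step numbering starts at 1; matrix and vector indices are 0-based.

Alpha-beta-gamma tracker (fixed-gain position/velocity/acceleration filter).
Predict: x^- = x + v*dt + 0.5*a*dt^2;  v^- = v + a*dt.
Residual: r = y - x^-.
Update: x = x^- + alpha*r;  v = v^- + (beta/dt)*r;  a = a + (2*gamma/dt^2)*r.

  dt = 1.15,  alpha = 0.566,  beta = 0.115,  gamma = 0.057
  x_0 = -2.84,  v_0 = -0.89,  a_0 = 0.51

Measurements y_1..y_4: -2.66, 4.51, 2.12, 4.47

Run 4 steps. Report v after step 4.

v_post = 3.5584

step 1: x_pred=-3.5263  r=0.8663  x^+=-3.0360  v^+=-0.2169  a^+=0.5847
step 2: x_pred=-2.8987  r=7.4087  x^+=1.2946  v^+=1.1964  a^+=1.2233
step 3: x_pred=3.4793  r=-1.3593  x^+=2.7100  v^+=2.4672  a^+=1.1061
step 4: x_pred=6.2787  r=-1.8087  x^+=5.2550  v^+=3.5584  a^+=0.9502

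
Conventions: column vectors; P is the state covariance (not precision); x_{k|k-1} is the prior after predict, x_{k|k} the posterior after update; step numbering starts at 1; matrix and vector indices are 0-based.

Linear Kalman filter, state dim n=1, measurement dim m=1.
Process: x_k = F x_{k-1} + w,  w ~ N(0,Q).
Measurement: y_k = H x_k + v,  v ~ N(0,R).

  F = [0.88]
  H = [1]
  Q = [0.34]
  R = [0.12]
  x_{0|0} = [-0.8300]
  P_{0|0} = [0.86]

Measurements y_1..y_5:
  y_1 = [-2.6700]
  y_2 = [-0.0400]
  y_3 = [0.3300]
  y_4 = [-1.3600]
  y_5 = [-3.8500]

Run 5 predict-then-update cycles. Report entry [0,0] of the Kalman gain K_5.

K[0,0] = 0.7744

step 1: x^-=[-0.7304]  P^-=[1.0060]  S=[1.1260]  K=[0.8934]  nu=[-1.9396]  x^+=[-2.4633]  P^+=[0.1072]
step 2: x^-=[-2.1677]  P^-=[0.4230]  S=[0.5430]  K=[0.7790]  nu=[2.1277]  x^+=[-0.5102]  P^+=[0.0935]
step 3: x^-=[-0.4490]  P^-=[0.4124]  S=[0.5324]  K=[0.7746]  nu=[0.7790]  x^+=[0.1544]  P^+=[0.0930]
step 4: x^-=[0.1359]  P^-=[0.4120]  S=[0.5320]  K=[0.7744]  nu=[-1.4959]  x^+=[-1.0226]  P^+=[0.0929]
step 5: x^-=[-0.8999]  P^-=[0.4120]  S=[0.5320]  K=[0.7744]  nu=[-2.9501]  x^+=[-3.1845]  P^+=[0.0929]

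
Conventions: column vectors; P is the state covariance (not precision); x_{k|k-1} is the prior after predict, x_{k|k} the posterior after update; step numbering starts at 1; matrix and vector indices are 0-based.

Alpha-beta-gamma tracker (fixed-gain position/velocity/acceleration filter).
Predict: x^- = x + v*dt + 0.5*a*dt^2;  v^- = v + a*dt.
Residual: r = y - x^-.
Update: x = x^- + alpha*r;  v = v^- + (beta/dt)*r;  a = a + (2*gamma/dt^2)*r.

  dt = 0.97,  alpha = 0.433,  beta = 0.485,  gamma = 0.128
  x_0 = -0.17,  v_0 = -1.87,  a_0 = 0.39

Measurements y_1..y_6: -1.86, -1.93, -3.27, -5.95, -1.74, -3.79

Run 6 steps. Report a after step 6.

a_post = 0.5124

step 1: x_pred=-1.8004  r=-0.0596  x^+=-1.8262  v^+=-1.5215  a^+=0.3738
step 2: x_pred=-3.1262  r=1.1962  x^+=-2.6083  v^+=-0.5608  a^+=0.6993
step 3: x_pred=-2.8233  r=-0.4467  x^+=-3.0167  v^+=-0.1059  a^+=0.5777
step 4: x_pred=-2.8476  r=-3.1024  x^+=-4.1910  v^+=-1.0967  a^+=-0.2664
step 5: x_pred=-5.3801  r=3.6401  x^+=-3.8039  v^+=0.4649  a^+=0.7240
step 6: x_pred=-3.0123  r=-0.7777  x^+=-3.3490  v^+=0.7784  a^+=0.5124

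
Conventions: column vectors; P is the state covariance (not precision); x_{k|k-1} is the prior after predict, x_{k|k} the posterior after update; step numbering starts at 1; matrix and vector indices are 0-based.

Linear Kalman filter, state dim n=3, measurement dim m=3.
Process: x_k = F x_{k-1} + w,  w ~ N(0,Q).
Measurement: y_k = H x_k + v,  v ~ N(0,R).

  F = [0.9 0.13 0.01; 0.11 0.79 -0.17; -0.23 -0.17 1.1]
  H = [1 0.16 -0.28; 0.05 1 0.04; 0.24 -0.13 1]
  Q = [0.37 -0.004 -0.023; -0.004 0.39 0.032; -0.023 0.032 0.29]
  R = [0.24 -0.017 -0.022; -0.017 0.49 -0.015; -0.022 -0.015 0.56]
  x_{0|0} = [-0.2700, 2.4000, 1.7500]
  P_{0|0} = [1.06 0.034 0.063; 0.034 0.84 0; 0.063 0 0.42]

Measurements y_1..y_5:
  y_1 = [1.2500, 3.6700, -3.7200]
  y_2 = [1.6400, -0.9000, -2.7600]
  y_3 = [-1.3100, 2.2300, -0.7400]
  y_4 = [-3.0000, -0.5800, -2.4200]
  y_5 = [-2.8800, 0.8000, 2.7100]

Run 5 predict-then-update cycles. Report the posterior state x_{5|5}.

x_post = [-2.3037, 0.3211, 1.3861]

step 1: x^-=[0.0865, 1.5688, 1.5791]  P^-=[1.2519 0.2016 -0.2004; 0.2016 0.9428 -0.1829; -0.2004 -0.1829 0.8493]  S=[1.7757 0.4350 -0.2202; 0.4350 1.4420 -0.2354; -0.2202 -0.2354 1.4362]  K=[0.7831 -0.0314 0.1664; 0.0660 0.6250 -0.0665; -0.2052 0.0414 0.5498]  nu=[1.3546, 2.0337, -5.1159]  x^+=[0.2322, 3.2692, -1.4273]  P^+=[0.1981 -0.0420 0.0234; -0.0420 0.3081 0.0021; 0.0234 0.0021 0.3064]
step 2: x^-=[0.6197, 2.8508, -2.1791]  P^-=[0.5263 0.0127 -0.0363; 0.0127 0.5848 -0.0576; -0.0363 -0.0576 0.6642]  S=[0.8629 0.1230 -0.1402; 0.1230 1.0737 -0.1147; -0.1402 -0.1147 1.2612]  K=[0.6503 -0.0246 0.1401; 0.0581 0.5312 -0.0488; -0.1922 0.0457 0.5085]  nu=[-0.0460, -3.6946, -0.3590]  x^+=[0.6304, 0.9029, -2.5217]  P^+=[0.1646 -0.0343 0.0205; -0.0343 0.2615 0.0056; 0.0205 0.0056 0.2841]
step 3: x^-=[0.6595, 1.2114, -3.0724]  P^-=[0.5002 0.0106 -0.0324; 0.0106 0.5552 -0.0452; -0.0324 -0.0452 0.6348]  S=[0.8297 0.1120 -0.1313; 0.1120 1.0448 -0.1002; -0.1313 -0.1002 1.2286]  K=[0.6405 -0.0226 0.1368; 0.0579 0.5197 -0.0449; -0.1895 0.0476 0.4988]  nu=[-3.0236, 1.1086, 2.3316]  x^+=[-0.9831, 1.5078, -1.2837]  P^+=[0.1619 -0.0329 0.0197; -0.0329 0.2557 0.0069; 0.0197 0.0069 0.2790]
step 4: x^-=[-0.7017, 1.3012, -1.4423]  P^-=[0.4981 0.0108 -0.0326; 0.0108 0.5513 -0.0426; -0.0326 -0.0426 0.6283]  S=[0.8271 0.1108 -0.1296; 0.1108 1.0411 -0.0974; -0.1296 -0.0974 1.2211]  K=[0.6398 -0.0223 0.1362; 0.0579 0.5181 -0.0440; -0.1890 0.0482 0.4965]  nu=[-2.9104, -1.7884, -0.6402]  x^+=[-2.6110, 0.2343, -1.2962]  P^+=[0.1616 -0.0327 0.0195; -0.0327 0.2549 0.0073; 0.0195 0.0073 0.2777]
step 5: x^-=[-2.3324, 0.1183, -0.8651]  P^-=[0.4980 0.0109 -0.0328; 0.0109 0.5507 -0.0420; -0.0328 -0.0420 0.6268]  S=[0.8268 0.1107 -0.1293; 0.1107 1.0405 -0.0968; -0.1293 -0.0968 1.2193]  K=[0.6397 -0.0222 0.1360; 0.0579 0.5179 -0.0438; -0.1890 0.0483 0.4959]  nu=[-0.8088, 0.8330, 4.1502]  x^+=[-2.3037, 0.3211, 1.3861]  P^+=[0.1616 -0.0327 0.0194; -0.0327 0.2548 0.0074; 0.0194 0.0074 0.2774]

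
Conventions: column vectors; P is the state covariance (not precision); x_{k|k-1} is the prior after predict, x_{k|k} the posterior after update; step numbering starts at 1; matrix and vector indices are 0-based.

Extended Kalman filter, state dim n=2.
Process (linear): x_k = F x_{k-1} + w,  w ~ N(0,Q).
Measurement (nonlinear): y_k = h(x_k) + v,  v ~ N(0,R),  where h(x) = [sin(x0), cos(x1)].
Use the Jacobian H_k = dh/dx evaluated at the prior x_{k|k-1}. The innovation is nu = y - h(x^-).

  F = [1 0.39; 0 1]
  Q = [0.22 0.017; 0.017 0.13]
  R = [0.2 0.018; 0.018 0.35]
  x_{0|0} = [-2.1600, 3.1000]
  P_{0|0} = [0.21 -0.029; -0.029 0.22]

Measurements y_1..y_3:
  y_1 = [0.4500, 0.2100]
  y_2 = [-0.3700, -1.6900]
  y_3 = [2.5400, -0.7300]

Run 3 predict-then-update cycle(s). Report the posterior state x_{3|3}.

step 1: x^-=[-0.9510, 3.1000]  P^-=[0.4408 0.0738; 0.0738 0.3500]  H_jac=[0.5809 0.0000; 0.0000 -0.0416]  S=[0.3487 0.0162; 0.0162 0.3506]  K=[0.7363 -0.0428; 0.1251 -0.0473]  nu=[1.2640, 1.2091]  x^+=[-0.0721, 3.2010]  P^+=[0.2522 0.0416; 0.0416 0.3439]
step 2: x^-=[1.1762, 3.2010]  P^-=[0.5569 0.1928; 0.1928 0.4739]  H_jac=[0.3844 0.0000; 0.0000 0.0593]  S=[0.2823 0.0224; 0.0224 0.3517]  K=[0.7596 -0.0159; 0.2574 0.0636]  nu=[-1.2932, -0.6918]  x^+=[0.2049, 2.8241]  P^+=[0.3945 0.1369; 0.1369 0.4531]
step 3: x^-=[1.3063, 2.8241]  P^-=[0.7902 0.3306; 0.3306 0.5831]  H_jac=[0.2615 0.0000; 0.0000 -0.3122]  S=[0.2540 -0.0090; -0.0090 0.4068]  K=[0.8050 -0.2359; 0.3247 -0.4403]  nu=[1.5748, 0.2200]  x^+=[2.5221, 3.2386]  P^+=[0.5995 0.2181; 0.2181 0.4749]

x_post = [2.5221, 3.2386]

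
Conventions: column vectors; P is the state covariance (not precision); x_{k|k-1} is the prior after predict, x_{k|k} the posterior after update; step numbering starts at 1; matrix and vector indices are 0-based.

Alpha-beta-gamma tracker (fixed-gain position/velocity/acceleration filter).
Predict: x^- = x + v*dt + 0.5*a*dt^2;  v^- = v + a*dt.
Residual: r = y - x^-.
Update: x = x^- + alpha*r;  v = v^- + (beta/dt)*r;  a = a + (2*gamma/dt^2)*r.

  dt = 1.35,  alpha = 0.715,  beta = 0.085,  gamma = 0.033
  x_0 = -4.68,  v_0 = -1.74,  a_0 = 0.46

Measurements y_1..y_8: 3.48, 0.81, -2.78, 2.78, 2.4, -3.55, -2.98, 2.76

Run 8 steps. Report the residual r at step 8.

resid = -0.0285

step 1: x_pred=-6.6098  r=10.0898  x^+=0.6044  v^+=-0.4837  a^+=0.8254
step 2: x_pred=0.7035  r=0.1065  x^+=0.7797  v^+=0.6373  a^+=0.8292
step 3: x_pred=2.3956  r=-5.1756  x^+=-1.3049  v^+=1.4309  a^+=0.6418
step 4: x_pred=1.2116  r=1.5684  x^+=2.3330  v^+=2.3961  a^+=0.6986
step 5: x_pred=6.2043  r=-3.8043  x^+=3.4842  v^+=3.0997  a^+=0.5608
step 6: x_pred=8.1799  r=-11.7299  x^+=-0.2070  v^+=3.1183  a^+=0.1361
step 7: x_pred=4.1267  r=-7.1067  x^+=-0.9546  v^+=2.8545  a^+=-0.1213
step 8: x_pred=2.7885  r=-0.0285  x^+=2.7681  v^+=2.6890  a^+=-0.1223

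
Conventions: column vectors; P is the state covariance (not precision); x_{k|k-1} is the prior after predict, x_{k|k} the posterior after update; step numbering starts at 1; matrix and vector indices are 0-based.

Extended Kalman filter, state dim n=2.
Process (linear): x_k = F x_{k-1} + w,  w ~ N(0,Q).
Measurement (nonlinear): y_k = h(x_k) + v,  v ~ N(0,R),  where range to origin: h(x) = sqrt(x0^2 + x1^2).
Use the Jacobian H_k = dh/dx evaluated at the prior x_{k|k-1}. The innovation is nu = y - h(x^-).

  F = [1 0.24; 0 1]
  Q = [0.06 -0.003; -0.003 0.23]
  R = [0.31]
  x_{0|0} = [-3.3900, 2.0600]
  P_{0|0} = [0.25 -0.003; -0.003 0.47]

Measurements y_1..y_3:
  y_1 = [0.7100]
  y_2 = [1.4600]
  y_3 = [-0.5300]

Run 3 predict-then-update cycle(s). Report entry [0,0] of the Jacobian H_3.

step 1: x^-=[-2.8956, 2.0600]  P^-=[0.3356 0.1068; 0.1068 0.7000]  H_jac=[-0.8148 0.5797]  S=[0.6672]  K=[-0.3171; 0.4778]  nu=[-2.8436]  x^+=[-1.9938, 0.7014]  P^+=[0.2685 0.2079; 0.2079 0.5477]
step 2: x^-=[-1.8255, 0.7014]  P^-=[0.4599 0.3363; 0.3363 0.7777]  H_jac=[-0.9335 0.3587]  S=[0.5855]  K=[-0.5271; -0.0598]  nu=[-0.4956]  x^+=[-1.5643, 0.7310]  P^+=[0.2972 0.3179; 0.3179 0.7756]
step 3: x^-=[-1.3888, 0.7310]  P^-=[0.5544 0.5010; 0.5010 1.0056]  H_jac=[-0.8849 0.4658]  S=[0.5493]  K=[-0.4683; 0.0456]  nu=[-2.0995]  x^+=[-0.4056, 0.6353]  P^+=[0.4340 0.5128; 0.5128 1.0045]

H_jac[0,0] = -0.8849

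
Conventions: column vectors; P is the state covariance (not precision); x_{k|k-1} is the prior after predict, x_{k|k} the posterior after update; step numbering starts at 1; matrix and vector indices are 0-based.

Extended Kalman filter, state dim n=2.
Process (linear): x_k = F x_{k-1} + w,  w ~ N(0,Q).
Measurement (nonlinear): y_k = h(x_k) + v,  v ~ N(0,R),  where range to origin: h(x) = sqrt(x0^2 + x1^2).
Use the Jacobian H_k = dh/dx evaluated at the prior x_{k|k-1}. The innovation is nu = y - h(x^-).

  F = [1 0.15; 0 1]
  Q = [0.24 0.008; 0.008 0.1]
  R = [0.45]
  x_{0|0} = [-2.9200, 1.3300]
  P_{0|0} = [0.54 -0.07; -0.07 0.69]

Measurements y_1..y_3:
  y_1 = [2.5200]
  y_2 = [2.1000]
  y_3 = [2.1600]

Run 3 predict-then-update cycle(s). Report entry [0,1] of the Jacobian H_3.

H_jac[0,1] = 0.5306

step 1: x^-=[-2.7205, 1.3300]  P^-=[0.7745 0.0415; 0.0415 0.7900]  H_jac=[-0.8984 0.4392]  S=[1.1948]  K=[-0.5671; 0.2592]  nu=[-0.5082]  x^+=[-2.4323, 1.1983]  P^+=[0.3902 0.2171; 0.2171 0.7097]
step 2: x^-=[-2.2525, 1.1983]  P^-=[0.7113 0.3316; 0.3316 0.8097]  H_jac=[-0.8829 0.4696]  S=[0.9081]  K=[-0.5201; 0.0964]  nu=[-0.4514]  x^+=[-2.0178, 1.1548]  P^+=[0.4657 0.3771; 0.3771 0.8013]
step 3: x^-=[-1.8445, 1.1548]  P^-=[0.8369 0.5053; 0.5053 0.9013]  H_jac=[-0.8476 0.5306]  S=[0.8505]  K=[-0.5188; 0.0587]  nu=[-0.0162]  x^+=[-1.8361, 1.1538]  P^+=[0.6080 0.5312; 0.5312 0.8984]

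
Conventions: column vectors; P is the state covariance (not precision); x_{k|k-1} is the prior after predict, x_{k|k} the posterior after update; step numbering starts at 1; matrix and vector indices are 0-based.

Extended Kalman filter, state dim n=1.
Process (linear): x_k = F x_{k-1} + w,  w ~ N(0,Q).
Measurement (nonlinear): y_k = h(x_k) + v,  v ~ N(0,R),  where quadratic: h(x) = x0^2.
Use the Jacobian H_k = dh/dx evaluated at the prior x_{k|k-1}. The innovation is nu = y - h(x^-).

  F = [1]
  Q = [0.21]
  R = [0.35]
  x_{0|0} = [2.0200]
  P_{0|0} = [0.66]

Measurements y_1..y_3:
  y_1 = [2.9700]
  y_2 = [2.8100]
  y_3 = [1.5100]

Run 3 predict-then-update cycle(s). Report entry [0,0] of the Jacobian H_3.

step 1: x^-=[2.0200]  P^-=[0.8700]  H_jac=[4.0400]  S=[14.5498]  K=[0.2416]  nu=[-1.1104]  x^+=[1.7518]  P^+=[0.0209]
step 2: x^-=[1.7518]  P^-=[0.2309]  H_jac=[3.5035]  S=[3.1846]  K=[0.2541]  nu=[-0.2587]  x^+=[1.6860]  P^+=[0.0254]
step 3: x^-=[1.6860]  P^-=[0.2354]  H_jac=[3.3721]  S=[3.0265]  K=[0.2623]  nu=[-1.3327]  x^+=[1.3365]  P^+=[0.0272]

H_jac[0,0] = 3.3721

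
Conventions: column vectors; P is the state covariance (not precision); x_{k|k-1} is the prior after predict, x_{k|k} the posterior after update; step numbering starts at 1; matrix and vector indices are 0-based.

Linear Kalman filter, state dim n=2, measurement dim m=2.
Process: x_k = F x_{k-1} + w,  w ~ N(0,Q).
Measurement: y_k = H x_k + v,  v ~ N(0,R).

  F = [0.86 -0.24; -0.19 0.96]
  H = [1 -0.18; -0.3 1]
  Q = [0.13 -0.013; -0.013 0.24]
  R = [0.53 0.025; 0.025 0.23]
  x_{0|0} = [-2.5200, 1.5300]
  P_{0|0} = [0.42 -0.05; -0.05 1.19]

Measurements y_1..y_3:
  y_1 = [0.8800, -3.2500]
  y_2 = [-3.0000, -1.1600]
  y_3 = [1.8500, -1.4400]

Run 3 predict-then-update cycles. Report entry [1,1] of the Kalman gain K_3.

K[1,1] = 0.5863

step 1: x^-=[-2.5344, 1.9476]  P^-=[0.5298 -0.3994; -0.3994 1.3701]  S=[1.2480 -0.8015; -0.8015 1.8874]  K=[0.4017 -0.1252; -0.0146 0.7832]  nu=[3.7650, -5.9579]  x^+=[-0.2759, -2.7736]  P^+=[0.2182 0.0467; 0.0467 0.1938]
step 2: x^-=[0.4284, -2.6103]  P^-=[0.2833 -0.0526; -0.0526 0.4094]  S=[0.8455 -0.1891; -0.1891 0.6965]  K=[0.3216 -0.1102; -0.0137 0.6068]  nu=[-3.8982, 1.5788]  x^+=[-0.9992, -1.5990]  P^+=[0.1740 0.0349; 0.0349 0.1497]
step 3: x^-=[-0.4756, -1.3452]  P^-=[0.2529 -0.0455; -0.0455 0.3715]  S=[0.8113 -0.1657; -0.1657 0.6516]  K=[0.2993 -0.1102; -0.0188 0.5863]  nu=[2.0834, -0.2375]  x^+=[0.1742, -1.5236]  P^+=[0.1614 0.0306; 0.0306 0.1436]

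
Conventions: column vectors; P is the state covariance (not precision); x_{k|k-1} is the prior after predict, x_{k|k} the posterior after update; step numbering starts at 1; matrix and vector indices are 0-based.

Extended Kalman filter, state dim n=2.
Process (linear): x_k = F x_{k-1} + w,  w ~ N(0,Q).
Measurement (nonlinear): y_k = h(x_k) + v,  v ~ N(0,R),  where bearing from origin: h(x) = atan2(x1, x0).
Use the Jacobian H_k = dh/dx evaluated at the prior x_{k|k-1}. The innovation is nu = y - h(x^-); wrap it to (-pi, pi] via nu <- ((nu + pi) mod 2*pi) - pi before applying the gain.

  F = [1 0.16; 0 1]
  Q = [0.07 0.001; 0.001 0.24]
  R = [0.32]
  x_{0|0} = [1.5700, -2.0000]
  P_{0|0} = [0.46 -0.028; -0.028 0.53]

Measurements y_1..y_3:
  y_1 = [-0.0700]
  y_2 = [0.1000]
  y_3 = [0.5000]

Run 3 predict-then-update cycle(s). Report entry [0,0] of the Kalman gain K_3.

K[0,0] = 0.2844

step 1: x^-=[1.2500, -2.0000]  P^-=[0.5346 0.0578; 0.0578 0.7700]  H_jac=[0.3596 0.2247]  S=[0.4373]  K=[0.4692; 0.4432]  nu=[0.9422]  x^+=[1.6921, -1.5824]  P^+=[0.4383 -0.0331; -0.0331 0.6841]
step 2: x^-=[1.4389, -1.5824]  P^-=[0.5152 0.0773; 0.0773 0.9241]  H_jac=[0.3459 0.3145]  S=[0.4899]  K=[0.4134; 0.6479]  nu=[0.9329]  x^+=[1.8246, -0.9780]  P^+=[0.4315 -0.0539; -0.0539 0.7184]
step 3: x^-=[1.6681, -0.9780]  P^-=[0.5026 0.0620; 0.0620 0.9584]  H_jac=[0.2616 0.4461]  S=[0.5596]  K=[0.2844; 0.7931]  nu=[1.0303]  x^+=[1.9611, -0.1609]  P^+=[0.4574 -0.0642; -0.0642 0.6065]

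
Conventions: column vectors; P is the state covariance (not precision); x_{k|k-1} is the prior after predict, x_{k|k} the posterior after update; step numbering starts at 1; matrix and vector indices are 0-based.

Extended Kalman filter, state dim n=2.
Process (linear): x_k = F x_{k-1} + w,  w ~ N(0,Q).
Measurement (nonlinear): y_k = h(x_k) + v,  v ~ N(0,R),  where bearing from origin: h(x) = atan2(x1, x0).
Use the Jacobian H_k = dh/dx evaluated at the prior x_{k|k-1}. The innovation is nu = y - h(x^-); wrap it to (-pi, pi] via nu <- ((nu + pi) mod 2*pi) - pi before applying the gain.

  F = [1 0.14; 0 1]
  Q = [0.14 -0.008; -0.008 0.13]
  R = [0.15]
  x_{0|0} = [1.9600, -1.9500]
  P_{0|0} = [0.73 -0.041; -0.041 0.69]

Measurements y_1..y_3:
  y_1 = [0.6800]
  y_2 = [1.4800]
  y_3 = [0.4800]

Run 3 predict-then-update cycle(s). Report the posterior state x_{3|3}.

step 1: x^-=[1.6870, -1.9500]  P^-=[0.8720 0.0476; 0.0476 0.8200]  H_jac=[0.2933 0.2537]  S=[0.2849]  K=[0.9402; 0.7793]  nu=[1.5376]  x^+=[3.1326, -0.7517]  P^+=[0.6202 -0.1611; -0.1611 0.6470]
step 2: x^-=[3.0273, -0.7517]  P^-=[0.7278 -0.0786; -0.0786 0.7770]  H_jac=[0.0773 0.3111]  S=[0.2258]  K=[0.1408; 1.0438]  nu=[1.7234]  x^+=[3.2699, 1.0472]  P^+=[0.7233 -0.1117; -0.1117 0.5310]
step 3: x^-=[3.4165, 1.0472]  P^-=[0.8424 -0.0454; -0.0454 0.6610]  H_jac=[-0.0820 0.2676]  S=[0.2050]  K=[-0.3963; 0.8809]  nu=[0.1826]  x^+=[3.3442, 1.2080]  P^+=[0.8102 0.0262; 0.0262 0.5019]

x_post = [3.3442, 1.2080]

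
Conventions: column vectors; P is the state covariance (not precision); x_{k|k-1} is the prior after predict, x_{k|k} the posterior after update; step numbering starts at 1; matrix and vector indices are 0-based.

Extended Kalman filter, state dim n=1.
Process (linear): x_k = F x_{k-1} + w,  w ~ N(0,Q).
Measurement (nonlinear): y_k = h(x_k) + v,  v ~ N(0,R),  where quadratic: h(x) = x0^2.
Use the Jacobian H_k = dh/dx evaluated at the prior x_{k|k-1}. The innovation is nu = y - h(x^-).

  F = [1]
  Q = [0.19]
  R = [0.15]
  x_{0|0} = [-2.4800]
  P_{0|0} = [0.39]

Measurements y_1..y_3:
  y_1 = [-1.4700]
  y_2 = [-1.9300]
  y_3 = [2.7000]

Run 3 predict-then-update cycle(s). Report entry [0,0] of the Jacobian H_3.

step 1: x^-=[-2.4800]  P^-=[0.5800]  H_jac=[-4.9600]  S=[14.4189]  K=[-0.1995]  nu=[-7.6204]  x^+=[-0.9596]  P^+=[0.0060]
step 2: x^-=[-0.9596]  P^-=[0.1960]  H_jac=[-1.9192]  S=[0.8721]  K=[-0.4314]  nu=[-2.8509]  x^+=[0.2703]  P^+=[0.0337]
step 3: x^-=[0.2703]  P^-=[0.2237]  H_jac=[0.5406]  S=[0.2154]  K=[0.5615]  nu=[2.6269]  x^+=[1.7454]  P^+=[0.1558]

H_jac[0,0] = 0.5406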